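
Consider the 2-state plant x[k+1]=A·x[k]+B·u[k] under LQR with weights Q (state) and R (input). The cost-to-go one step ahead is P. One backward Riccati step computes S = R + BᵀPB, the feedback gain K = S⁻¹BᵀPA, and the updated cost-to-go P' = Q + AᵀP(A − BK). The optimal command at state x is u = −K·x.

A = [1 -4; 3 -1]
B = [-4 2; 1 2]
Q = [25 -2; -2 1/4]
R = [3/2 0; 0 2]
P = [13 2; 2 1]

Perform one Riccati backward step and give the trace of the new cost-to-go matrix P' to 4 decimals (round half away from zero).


BᵀP = [-50.0000 -7.0000; 30.0000 6.0000]
S = R + BᵀPB = [3/2 0; 0 2] + [193.0000 -114.0000; -114.0000 72.0000] = [194.5000 -114.0000; -114.0000 74.0000]
BᵀPA = [-71.0000 207.0000; 48.0000 -126.0000]
K = S⁻¹·BᵀPA = [0.1560 0.6829; 0.8890 -0.6507]
A−BK = [-0.1539 0.0329; 1.0659 -0.3815]
AᵀP(A−BK) = [2.4052 -1.2820; -1.2820 1.6557]
P' = Q + AᵀP(A−BK) = [27.4052 -3.2820; -3.2820 1.9057]
tr(P') = 29.3108

29.3108


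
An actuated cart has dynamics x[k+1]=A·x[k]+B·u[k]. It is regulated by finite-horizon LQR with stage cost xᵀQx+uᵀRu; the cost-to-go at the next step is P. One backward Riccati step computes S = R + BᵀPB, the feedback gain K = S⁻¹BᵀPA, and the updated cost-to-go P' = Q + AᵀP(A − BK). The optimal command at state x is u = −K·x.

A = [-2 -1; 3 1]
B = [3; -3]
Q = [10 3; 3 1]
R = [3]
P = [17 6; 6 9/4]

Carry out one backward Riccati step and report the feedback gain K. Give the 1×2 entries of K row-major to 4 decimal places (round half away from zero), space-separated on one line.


BᵀP = [33.0000 11.2500]
S = R + BᵀPB = [3] + [65.2500] = [68.2500]
BᵀPA = [-32.2500 -21.7500]
K = S⁻¹·BᵀPA = [-0.4725 -0.3187]
A−BK = [-0.5824 -0.0440; 1.5824 0.0440]
AᵀP(A−BK) = [1.0110 0.4725; 0.4725 0.3187]
P' = Q + AᵀP(A−BK) = [11.0110 3.4725; 3.4725 1.3187]
tr(P') = 12.3297

-0.4725 -0.3187


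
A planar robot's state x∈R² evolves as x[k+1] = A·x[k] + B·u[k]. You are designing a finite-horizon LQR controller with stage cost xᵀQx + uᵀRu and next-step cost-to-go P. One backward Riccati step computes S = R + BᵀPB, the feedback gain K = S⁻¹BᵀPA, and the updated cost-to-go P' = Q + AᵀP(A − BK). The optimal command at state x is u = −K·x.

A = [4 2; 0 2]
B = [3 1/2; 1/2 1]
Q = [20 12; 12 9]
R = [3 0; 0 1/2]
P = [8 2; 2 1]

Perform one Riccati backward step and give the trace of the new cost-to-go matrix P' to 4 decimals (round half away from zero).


BᵀP = [25.0000 6.5000; 6.0000 2.0000]
S = R + BᵀPB = [3 0; 0 1/2] + [78.2500 19.0000; 19.0000 5.0000] = [81.2500 19.0000; 19.0000 5.5000]
BᵀPA = [100.0000 63.0000; 24.0000 16.0000]
K = S⁻¹·BᵀPA = [1.0946 0.4949; 0.5822 1.1994]
A−BK = [0.4250 -0.0844; -1.1295 0.5531]
AᵀP(A−BK) = [4.5648 1.7234; 1.7234 1.6303]
P' = Q + AᵀP(A−BK) = [24.5648 13.7234; 13.7234 10.6303]
tr(P') = 35.1951

35.1951


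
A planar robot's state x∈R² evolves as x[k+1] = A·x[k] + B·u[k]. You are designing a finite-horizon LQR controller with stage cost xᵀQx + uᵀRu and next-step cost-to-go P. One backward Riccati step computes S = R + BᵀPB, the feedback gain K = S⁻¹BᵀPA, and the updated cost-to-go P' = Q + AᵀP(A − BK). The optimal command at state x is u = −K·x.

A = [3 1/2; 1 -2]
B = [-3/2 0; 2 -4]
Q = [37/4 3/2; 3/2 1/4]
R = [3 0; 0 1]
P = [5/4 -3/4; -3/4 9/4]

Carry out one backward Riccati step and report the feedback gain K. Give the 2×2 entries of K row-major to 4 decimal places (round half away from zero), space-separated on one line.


-0.7993 -0.1917 -0.4860 0.4104

BᵀP = [-3.3750 5.6250; 3.0000 -9.0000]
S = R + BᵀPB = [3 0; 0 1] + [16.3125 -22.5000; -22.5000 36.0000] = [19.3125 -22.5000; -22.5000 37.0000]
BᵀPA = [-4.5000 -12.9375; 0.0000 19.5000]
K = S⁻¹·BᵀPA = [-0.7993 -0.1917; -0.4860 0.4104]
A−BK = [1.8011 0.2124; 0.6544 0.0252]
AᵀP(A−BK) = [5.4032 0.6373; 0.6373 0.3285]
P' = Q + AᵀP(A−BK) = [14.6532 2.1373; 2.1373 0.5785]
tr(P') = 15.2318


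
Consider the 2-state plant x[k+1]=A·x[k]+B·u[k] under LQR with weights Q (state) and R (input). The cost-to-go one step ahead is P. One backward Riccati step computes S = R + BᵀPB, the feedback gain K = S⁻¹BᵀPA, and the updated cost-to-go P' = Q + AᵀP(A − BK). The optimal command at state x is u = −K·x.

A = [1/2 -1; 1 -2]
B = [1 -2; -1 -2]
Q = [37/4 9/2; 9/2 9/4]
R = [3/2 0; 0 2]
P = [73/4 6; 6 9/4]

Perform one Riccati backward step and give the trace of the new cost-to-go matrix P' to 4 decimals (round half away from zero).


12.6624

BᵀP = [12.2500 3.7500; -48.5000 -16.5000]
S = R + BᵀPB = [3/2 0; 0 2] + [8.5000 -32.0000; -32.0000 130.0000] = [10.0000 -32.0000; -32.0000 132.0000]
BᵀPA = [9.8750 -19.7500; -40.7500 81.5000]
K = S⁻¹·BᵀPA = [-0.0017 0.0034; -0.3091 0.6182]
A−BK = [-0.1166 0.2331; 0.3801 -0.7601]
AᵀP(A−BK) = [0.2325 -0.4649; -0.4649 0.9299]
P' = Q + AᵀP(A−BK) = [9.4825 4.0351; 4.0351 3.1799]
tr(P') = 12.6624


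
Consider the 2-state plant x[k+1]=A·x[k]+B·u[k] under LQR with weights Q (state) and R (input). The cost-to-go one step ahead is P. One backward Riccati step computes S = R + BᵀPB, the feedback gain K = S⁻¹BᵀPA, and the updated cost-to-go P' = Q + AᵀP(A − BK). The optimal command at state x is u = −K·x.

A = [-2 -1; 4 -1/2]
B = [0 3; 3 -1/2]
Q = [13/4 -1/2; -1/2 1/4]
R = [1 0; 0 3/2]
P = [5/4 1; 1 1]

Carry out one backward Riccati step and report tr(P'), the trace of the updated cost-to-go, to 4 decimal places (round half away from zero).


BᵀP = [3.0000 3.0000; 3.2500 2.5000]
S = R + BᵀPB = [1 0; 0 3/2] + [9.0000 7.5000; 7.5000 8.5000] = [10.0000 7.5000; 7.5000 10.0000]
BᵀPA = [6.0000 -4.5000; 3.5000 -4.5000]
K = S⁻¹·BᵀPA = [0.7714 -0.2571; -0.2286 -0.2571]
A−BK = [-1.3143 -0.2286; 1.5714 0.1429]
AᵀP(A−BK) = [1.1714 -0.0571; -0.0571 0.1857]
P' = Q + AᵀP(A−BK) = [4.4214 -0.5571; -0.5571 0.4357]
tr(P') = 4.8571

4.8571


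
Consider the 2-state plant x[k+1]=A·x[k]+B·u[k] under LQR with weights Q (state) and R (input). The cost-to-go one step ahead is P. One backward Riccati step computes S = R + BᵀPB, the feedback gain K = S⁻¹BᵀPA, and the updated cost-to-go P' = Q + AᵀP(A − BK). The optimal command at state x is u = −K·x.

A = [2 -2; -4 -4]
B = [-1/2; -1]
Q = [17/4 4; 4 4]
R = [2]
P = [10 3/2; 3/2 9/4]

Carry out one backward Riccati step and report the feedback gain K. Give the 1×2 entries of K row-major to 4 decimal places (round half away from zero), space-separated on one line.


BᵀP = [-6.5000 -3.0000]
S = R + BᵀPB = [2] + [6.2500] = [8.2500]
BᵀPA = [-1.0000 25.0000]
K = S⁻¹·BᵀPA = [-0.1212 3.0303]
A−BK = [1.9394 -0.4848; -4.1212 -0.9697]
AᵀP(A−BK) = [51.8788 -0.9697; -0.9697 24.2424]
P' = Q + AᵀP(A−BK) = [56.1288 3.0303; 3.0303 28.2424]
tr(P') = 84.3712

-0.1212 3.0303


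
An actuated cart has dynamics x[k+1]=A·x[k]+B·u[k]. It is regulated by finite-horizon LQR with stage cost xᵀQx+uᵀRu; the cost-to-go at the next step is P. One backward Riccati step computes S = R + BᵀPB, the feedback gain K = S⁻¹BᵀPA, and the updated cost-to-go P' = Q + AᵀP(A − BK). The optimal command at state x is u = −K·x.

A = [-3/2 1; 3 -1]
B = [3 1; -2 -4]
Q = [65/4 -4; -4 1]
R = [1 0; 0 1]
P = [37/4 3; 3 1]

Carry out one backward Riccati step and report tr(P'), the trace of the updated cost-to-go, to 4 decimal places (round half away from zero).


17.5151

BᵀP = [21.7500 7.0000; -2.7500 -1.0000]
S = R + BᵀPB = [1 0; 0 1] + [51.2500 -6.2500; -6.2500 1.2500] = [52.2500 -6.2500; -6.2500 2.2500]
BᵀPA = [-11.6250 14.7500; 1.1250 -1.7500]
K = S⁻¹·BᵀPA = [-0.2436 0.2834; -0.1768 0.0096]
A−BK = [-0.5924 0.1401; 1.8057 -0.3949]
AᵀP(A−BK) = [0.1791 -0.0908; -0.0908 0.0860]
P' = Q + AᵀP(A−BK) = [16.4291 -4.0908; -4.0908 1.0860]
tr(P') = 17.5151


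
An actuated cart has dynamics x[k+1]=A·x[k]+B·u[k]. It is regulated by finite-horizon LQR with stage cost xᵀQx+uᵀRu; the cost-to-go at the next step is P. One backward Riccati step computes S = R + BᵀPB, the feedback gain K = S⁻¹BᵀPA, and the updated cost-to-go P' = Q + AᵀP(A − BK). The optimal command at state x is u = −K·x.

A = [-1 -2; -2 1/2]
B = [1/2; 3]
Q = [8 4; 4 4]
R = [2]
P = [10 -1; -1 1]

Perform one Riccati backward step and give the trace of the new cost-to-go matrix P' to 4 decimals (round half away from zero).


BᵀP = [2.0000 2.5000]
S = R + BᵀPB = [2] + [8.5000] = [10.5000]
BᵀPA = [-7.0000 -2.7500]
K = S⁻¹·BᵀPA = [-0.6667 -0.2619]
A−BK = [-0.6667 -1.8690; 0.0000 1.2857]
AᵀP(A−BK) = [5.3333 13.6667; 13.6667 41.5298]
P' = Q + AᵀP(A−BK) = [13.3333 17.6667; 17.6667 45.5298]
tr(P') = 58.8631

58.8631


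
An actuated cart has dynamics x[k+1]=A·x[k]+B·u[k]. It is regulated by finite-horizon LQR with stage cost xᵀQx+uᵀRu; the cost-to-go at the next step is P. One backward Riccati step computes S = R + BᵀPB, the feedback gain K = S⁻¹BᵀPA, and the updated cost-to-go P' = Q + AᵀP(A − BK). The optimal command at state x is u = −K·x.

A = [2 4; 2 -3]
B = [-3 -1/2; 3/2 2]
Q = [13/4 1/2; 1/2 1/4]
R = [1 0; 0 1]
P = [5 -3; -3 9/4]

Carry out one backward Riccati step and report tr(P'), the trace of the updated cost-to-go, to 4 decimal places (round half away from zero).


BᵀP = [-19.5000 12.3750; -8.5000 6.0000]
S = R + BᵀPB = [1 0; 0 1] + [77.0625 34.5000; 34.5000 16.2500] = [78.0625 34.5000; 34.5000 17.2500]
BᵀPA = [-14.2500 -115.1250; -5.0000 -52.0000]
K = S⁻¹·BᵀPA = [-0.4690 -1.2276; 0.6481 -0.5593]
A−BK = [0.9171 0.0376; 1.4073 -0.0400]
AᵀP(A−BK) = [1.5576 0.2103; 0.2103 1.8395]
P' = Q + AᵀP(A−BK) = [4.8076 0.7103; 0.7103 2.0895]
tr(P') = 6.8971

6.8971


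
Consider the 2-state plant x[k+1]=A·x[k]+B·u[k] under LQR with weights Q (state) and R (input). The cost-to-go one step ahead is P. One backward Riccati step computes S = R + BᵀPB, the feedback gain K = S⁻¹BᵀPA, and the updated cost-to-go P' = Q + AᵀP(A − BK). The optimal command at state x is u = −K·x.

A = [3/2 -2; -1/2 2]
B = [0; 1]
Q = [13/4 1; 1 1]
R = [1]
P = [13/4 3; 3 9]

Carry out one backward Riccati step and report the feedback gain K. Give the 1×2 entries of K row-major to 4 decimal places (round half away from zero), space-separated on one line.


BᵀP = [3.0000 9.0000]
S = R + BᵀPB = [1] + [9.0000] = [10.0000]
BᵀPA = [0.0000 12.0000]
K = S⁻¹·BᵀPA = [0.0000 1.2000]
A−BK = [1.5000 -2.0000; -0.5000 0.8000]
AᵀP(A−BK) = [5.0625 -6.7500; -6.7500 10.6000]
P' = Q + AᵀP(A−BK) = [8.3125 -5.7500; -5.7500 11.6000]
tr(P') = 19.9125

0.0000 1.2000


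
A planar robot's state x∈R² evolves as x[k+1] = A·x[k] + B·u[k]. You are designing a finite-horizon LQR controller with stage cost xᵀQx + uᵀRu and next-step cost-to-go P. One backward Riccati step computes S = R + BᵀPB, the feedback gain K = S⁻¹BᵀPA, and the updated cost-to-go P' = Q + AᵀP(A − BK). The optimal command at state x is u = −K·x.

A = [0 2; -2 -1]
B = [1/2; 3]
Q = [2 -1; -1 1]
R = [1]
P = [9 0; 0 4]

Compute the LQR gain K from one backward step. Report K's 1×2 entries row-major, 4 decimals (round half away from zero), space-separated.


-0.6115 -0.0764

BᵀP = [4.5000 12.0000]
S = R + BᵀPB = [1] + [38.2500] = [39.2500]
BᵀPA = [-24.0000 -3.0000]
K = S⁻¹·BᵀPA = [-0.6115 -0.0764]
A−BK = [0.3057 2.0382; -0.1656 -0.7707]
AᵀP(A−BK) = [1.3248 6.1656; 6.1656 39.7707]
P' = Q + AᵀP(A−BK) = [3.3248 5.1656; 5.1656 40.7707]
tr(P') = 44.0955


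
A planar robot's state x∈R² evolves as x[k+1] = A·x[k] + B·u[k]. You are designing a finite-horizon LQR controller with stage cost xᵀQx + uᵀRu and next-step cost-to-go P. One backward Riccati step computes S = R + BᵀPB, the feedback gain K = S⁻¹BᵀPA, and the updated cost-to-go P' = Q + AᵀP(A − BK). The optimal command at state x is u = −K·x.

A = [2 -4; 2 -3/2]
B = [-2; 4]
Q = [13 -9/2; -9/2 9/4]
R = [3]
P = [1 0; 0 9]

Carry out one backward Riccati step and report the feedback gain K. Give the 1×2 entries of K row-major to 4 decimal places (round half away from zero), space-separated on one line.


BᵀP = [-2.0000 36.0000]
S = R + BᵀPB = [3] + [148.0000] = [151.0000]
BᵀPA = [68.0000 -46.0000]
K = S⁻¹·BᵀPA = [0.4503 -0.3046]
A−BK = [2.9007 -4.6093; 0.1987 -0.2815]
AᵀP(A−BK) = [9.3775 -14.2848; -14.2848 22.2368]
P' = Q + AᵀP(A−BK) = [22.3775 -18.7848; -18.7848 24.4868]
tr(P') = 46.8642

0.4503 -0.3046


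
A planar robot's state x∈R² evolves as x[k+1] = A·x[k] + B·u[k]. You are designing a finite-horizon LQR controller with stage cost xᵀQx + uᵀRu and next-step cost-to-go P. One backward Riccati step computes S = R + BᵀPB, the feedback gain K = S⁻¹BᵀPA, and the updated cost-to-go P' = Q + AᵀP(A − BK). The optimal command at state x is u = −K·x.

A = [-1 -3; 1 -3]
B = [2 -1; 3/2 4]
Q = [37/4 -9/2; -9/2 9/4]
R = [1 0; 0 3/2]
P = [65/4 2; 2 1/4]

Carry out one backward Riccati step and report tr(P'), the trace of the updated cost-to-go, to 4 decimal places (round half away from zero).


BᵀP = [35.5000 4.3750; -8.2500 -1.0000]
S = R + BᵀPB = [1 0; 0 3/2] + [77.5625 -18.0000; -18.0000 4.2500] = [78.5625 -18.0000; -18.0000 5.7500]
BᵀPA = [-31.1250 -119.6250; 7.2500 27.7500]
K = S⁻¹·BᵀPA = [-0.3794 -1.4745; 0.0730 0.2103]
A−BK = [-0.1681 0.1593; 1.2771 -1.6294]
AᵀP(A−BK) = [0.1602 0.5818; 0.5818 2.2783]
P' = Q + AᵀP(A−BK) = [9.4102 -3.9182; -3.9182 4.5283]
tr(P') = 13.9385

13.9385


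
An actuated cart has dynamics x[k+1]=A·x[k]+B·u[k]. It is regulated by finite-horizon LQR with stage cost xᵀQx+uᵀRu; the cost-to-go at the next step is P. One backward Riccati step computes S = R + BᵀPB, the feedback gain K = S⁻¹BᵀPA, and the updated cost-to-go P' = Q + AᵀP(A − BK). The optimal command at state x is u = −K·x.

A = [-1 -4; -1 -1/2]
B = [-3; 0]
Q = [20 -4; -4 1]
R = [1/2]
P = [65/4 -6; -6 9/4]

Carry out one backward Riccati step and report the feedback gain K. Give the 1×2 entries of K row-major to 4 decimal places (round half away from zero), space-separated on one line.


0.2095 1.2675

BᵀP = [-48.7500 18.0000]
S = R + BᵀPB = [1/2] + [146.2500] = [146.7500]
BᵀPA = [30.7500 186.0000]
K = S⁻¹·BᵀPA = [0.2095 1.2675]
A−BK = [-0.3714 -0.1976; -1.0000 -0.5000]
AᵀP(A−BK) = [0.0566 0.1506; 0.1506 0.8146]
P' = Q + AᵀP(A−BK) = [20.0566 -3.8494; -3.8494 1.8146]
tr(P') = 21.8713


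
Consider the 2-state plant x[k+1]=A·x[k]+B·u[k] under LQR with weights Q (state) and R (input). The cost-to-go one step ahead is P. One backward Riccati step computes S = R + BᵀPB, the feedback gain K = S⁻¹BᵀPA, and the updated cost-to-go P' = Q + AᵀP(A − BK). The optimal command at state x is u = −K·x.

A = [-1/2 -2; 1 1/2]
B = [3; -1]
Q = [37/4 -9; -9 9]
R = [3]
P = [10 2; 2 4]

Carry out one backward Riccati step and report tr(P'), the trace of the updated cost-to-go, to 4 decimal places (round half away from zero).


22.4676

BᵀP = [28.0000 2.0000]
S = R + BᵀPB = [3] + [82.0000] = [85.0000]
BᵀPA = [-12.0000 -55.0000]
K = S⁻¹·BᵀPA = [-0.1412 -0.6471]
A−BK = [-0.0765 -0.0588; 0.8588 -0.1471]
AᵀP(A−BK) = [2.8059 -0.2647; -0.2647 1.4118]
P' = Q + AᵀP(A−BK) = [12.0559 -9.2647; -9.2647 10.4118]
tr(P') = 22.4676


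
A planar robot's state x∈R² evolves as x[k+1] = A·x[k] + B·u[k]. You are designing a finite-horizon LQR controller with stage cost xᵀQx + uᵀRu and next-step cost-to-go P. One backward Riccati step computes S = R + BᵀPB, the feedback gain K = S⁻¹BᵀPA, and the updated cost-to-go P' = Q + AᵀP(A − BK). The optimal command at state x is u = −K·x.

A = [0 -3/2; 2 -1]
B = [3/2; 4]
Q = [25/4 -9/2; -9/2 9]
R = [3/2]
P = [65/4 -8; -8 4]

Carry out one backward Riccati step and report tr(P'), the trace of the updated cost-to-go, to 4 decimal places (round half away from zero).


28.1314

BᵀP = [-7.6250 4.0000]
S = R + BᵀPB = [3/2] + [4.5625] = [6.0625]
BᵀPA = [8.0000 7.4375]
K = S⁻¹·BᵀPA = [1.3196 1.2268]
A−BK = [-1.9794 -3.3402; -3.2784 -5.9072]
AᵀP(A−BK) = [5.4433 6.1856; 6.1856 7.4381]
P' = Q + AᵀP(A−BK) = [11.6933 1.6856; 1.6856 16.4381]
tr(P') = 28.1314


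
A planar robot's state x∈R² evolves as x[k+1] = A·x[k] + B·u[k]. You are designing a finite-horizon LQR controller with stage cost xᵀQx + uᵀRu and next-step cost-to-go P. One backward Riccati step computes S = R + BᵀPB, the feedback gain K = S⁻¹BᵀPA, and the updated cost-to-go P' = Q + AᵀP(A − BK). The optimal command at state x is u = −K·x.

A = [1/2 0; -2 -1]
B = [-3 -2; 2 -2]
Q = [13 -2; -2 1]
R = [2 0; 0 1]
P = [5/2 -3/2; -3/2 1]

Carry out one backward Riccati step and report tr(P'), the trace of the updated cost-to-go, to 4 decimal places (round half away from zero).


BᵀP = [-10.5000 6.5000; -2.0000 1.0000]
S = R + BᵀPB = [2 0; 0 1] + [44.5000 8.0000; 8.0000 2.0000] = [46.5000 8.0000; 8.0000 3.0000]
BᵀPA = [-18.2500 -6.5000; -3.0000 -1.0000]
K = S⁻¹·BᵀPA = [-0.4073 -0.1523; 0.0861 0.0728]
A−BK = [-0.5497 -0.3113; -1.0132 -0.5497]
AᵀP(A−BK) = [0.4503 0.1887; 0.1887 0.0828]
P' = Q + AᵀP(A−BK) = [13.4503 -1.8113; -1.8113 1.0828]
tr(P') = 14.5331

14.5331


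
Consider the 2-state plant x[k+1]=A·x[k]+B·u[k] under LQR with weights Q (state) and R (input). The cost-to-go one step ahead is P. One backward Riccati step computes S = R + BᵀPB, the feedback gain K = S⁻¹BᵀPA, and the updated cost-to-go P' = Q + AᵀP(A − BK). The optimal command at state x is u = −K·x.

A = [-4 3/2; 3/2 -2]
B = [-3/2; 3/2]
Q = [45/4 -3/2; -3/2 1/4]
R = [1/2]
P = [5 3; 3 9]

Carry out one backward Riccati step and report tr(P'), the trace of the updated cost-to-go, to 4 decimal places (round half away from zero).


BᵀP = [-3.0000 9.0000]
S = R + BᵀPB = [1/2] + [18.0000] = [18.5000]
BᵀPA = [25.5000 -22.5000]
K = S⁻¹·BᵀPA = [1.3784 -1.2162]
A−BK = [-1.9324 -0.3243; -0.5676 -0.1757]
AᵀP(A−BK) = [29.1014 4.7635; 4.7635 1.8851]
P' = Q + AᵀP(A−BK) = [40.3514 3.2635; 3.2635 2.1351]
tr(P') = 42.4865

42.4865


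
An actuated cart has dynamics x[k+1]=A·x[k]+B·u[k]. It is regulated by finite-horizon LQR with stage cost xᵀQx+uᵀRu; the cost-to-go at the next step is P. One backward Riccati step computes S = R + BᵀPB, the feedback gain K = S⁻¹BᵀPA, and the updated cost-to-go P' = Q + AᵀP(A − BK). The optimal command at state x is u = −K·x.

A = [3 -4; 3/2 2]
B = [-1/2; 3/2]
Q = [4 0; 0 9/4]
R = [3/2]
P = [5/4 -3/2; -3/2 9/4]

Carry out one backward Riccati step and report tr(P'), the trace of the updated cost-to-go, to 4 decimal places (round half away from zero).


BᵀP = [-2.8750 4.1250]
S = R + BᵀPB = [3/2] + [7.6250] = [9.1250]
BᵀPA = [-2.4375 19.7500]
K = S⁻¹·BᵀPA = [-0.2671 2.1644]
A−BK = [2.8664 -2.9178; 1.9007 -1.2466]
AᵀP(A−BK) = [2.1614 -2.9743; -2.9743 10.2534]
P' = Q + AᵀP(A−BK) = [6.1614 -2.9743; -2.9743 12.5034]
tr(P') = 18.6648

18.6648


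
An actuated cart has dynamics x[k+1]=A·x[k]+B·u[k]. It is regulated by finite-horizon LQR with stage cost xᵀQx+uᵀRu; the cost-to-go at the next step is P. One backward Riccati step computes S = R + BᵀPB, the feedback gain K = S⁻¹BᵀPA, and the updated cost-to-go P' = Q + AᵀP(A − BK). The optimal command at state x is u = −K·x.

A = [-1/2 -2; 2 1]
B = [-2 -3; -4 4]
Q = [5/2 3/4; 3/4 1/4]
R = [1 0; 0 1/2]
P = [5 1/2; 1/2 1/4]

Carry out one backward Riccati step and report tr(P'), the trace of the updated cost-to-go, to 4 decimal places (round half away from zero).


BᵀP = [-12.0000 -2.0000; -13.0000 -0.5000]
S = R + BᵀPB = [1 0; 0 1/2] + [32.0000 28.0000; 28.0000 37.0000] = [33.0000 28.0000; 28.0000 37.5000]
BᵀPA = [2.0000 22.0000; 5.5000 25.5000]
K = S⁻¹·BᵀPA = [-0.1742 0.2448; 0.2767 0.4972]
A−BK = [-0.0182 -0.0187; 0.1963 -0.0099]
AᵀP(A−BK) = [0.0764 0.0256; 0.0256 0.1855]
P' = Q + AᵀP(A−BK) = [2.5764 0.7756; 0.7756 0.4355]
tr(P') = 3.0119

3.0119


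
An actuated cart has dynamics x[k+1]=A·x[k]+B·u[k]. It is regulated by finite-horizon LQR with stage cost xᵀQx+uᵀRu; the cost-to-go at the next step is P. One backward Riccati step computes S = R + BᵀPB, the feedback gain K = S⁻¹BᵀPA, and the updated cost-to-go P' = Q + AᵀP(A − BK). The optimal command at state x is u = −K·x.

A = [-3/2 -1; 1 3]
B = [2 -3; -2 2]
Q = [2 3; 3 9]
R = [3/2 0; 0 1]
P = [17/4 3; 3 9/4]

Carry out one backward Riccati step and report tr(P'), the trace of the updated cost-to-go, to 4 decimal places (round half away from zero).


13.8674

BᵀP = [2.5000 1.5000; -6.7500 -4.5000]
S = R + BᵀPB = [3/2 0; 0 1] + [2.0000 -4.5000; -4.5000 11.2500] = [3.5000 -4.5000; -4.5000 12.2500]
BᵀPA = [-2.2500 2.0000; 5.6250 -6.7500]
K = S⁻¹·BᵀPA = [-0.0994 -0.2597; 0.4227 -0.6464]
A−BK = [-0.0331 -2.4199; -0.0442 3.7735]
AᵀP(A−BK) = [0.2113 -0.3232; -0.3232 2.6561]
P' = Q + AᵀP(A−BK) = [2.2113 2.6768; 2.6768 11.6561]
tr(P') = 13.8674


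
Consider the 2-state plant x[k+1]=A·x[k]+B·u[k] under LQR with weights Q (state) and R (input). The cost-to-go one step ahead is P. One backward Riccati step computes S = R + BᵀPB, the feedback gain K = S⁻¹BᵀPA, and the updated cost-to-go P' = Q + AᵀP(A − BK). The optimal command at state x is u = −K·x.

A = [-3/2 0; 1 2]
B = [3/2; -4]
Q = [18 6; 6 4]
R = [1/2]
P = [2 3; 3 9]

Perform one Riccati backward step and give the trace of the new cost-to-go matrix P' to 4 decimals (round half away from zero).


24.5088

BᵀP = [-9.0000 -31.5000]
S = R + BᵀPB = [1/2] + [112.5000] = [113.0000]
BᵀPA = [-18.0000 -63.0000]
K = S⁻¹·BᵀPA = [-0.1593 -0.5575]
A−BK = [-1.2611 0.8363; 0.3628 -0.2301]
AᵀP(A−BK) = [1.6327 -1.0354; -1.0354 0.8761]
P' = Q + AᵀP(A−BK) = [19.6327 4.9646; 4.9646 4.8761]
tr(P') = 24.5088


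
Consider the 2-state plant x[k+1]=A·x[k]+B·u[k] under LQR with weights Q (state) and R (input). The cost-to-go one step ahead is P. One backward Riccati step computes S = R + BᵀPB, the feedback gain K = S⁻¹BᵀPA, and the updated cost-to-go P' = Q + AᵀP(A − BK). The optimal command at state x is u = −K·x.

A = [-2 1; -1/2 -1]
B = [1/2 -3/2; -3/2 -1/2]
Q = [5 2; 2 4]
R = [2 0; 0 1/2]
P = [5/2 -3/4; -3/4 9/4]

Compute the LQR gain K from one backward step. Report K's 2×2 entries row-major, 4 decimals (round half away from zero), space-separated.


BᵀP = [2.3750 -3.7500; -3.3750 0.0000]
S = R + BᵀPB = [2 0; 0 1/2] + [6.8125 -1.6875; -1.6875 5.0625] = [8.8125 -1.6875; -1.6875 5.5625]
BᵀPA = [-2.8750 6.1250; 6.7500 -3.3750]
K = S⁻¹·BᵀPA = [-0.0997 0.6146; 1.1832 -0.4203]
A−BK = [-0.1753 0.0623; -0.0579 -0.2883]
AᵀP(A−BK) = [0.7890 -0.3961; -0.3961 1.0673]
P' = Q + AᵀP(A−BK) = [5.7890 1.6039; 1.6039 5.0673]
tr(P') = 10.8564

-0.0997 0.6146 1.1832 -0.4203


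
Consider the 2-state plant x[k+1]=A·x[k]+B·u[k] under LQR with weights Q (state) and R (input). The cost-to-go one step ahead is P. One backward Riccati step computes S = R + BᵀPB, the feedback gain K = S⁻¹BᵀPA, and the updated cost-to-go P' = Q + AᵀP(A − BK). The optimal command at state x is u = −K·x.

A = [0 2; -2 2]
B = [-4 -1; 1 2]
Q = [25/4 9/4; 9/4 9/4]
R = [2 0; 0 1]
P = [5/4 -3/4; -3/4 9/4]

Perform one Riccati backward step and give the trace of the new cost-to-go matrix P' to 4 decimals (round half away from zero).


BᵀP = [-5.7500 5.2500; -2.7500 5.2500]
S = R + BᵀPB = [2 0; 0 1] + [28.2500 16.2500; 16.2500 13.2500] = [30.2500 16.2500; 16.2500 14.2500]
BᵀPA = [-10.5000 -1.0000; -10.5000 5.0000]
K = S⁻¹·BᵀPA = [0.1257 -0.5719; -0.8802 1.0030]
A−BK = [-0.3772 0.7156; -0.3653 0.5659]
AᵀP(A−BK) = [1.0778 -1.4731; -1.4731 2.4132]
P' = Q + AᵀP(A−BK) = [7.3278 0.7769; 0.7769 4.6632]
tr(P') = 11.9910

11.9910


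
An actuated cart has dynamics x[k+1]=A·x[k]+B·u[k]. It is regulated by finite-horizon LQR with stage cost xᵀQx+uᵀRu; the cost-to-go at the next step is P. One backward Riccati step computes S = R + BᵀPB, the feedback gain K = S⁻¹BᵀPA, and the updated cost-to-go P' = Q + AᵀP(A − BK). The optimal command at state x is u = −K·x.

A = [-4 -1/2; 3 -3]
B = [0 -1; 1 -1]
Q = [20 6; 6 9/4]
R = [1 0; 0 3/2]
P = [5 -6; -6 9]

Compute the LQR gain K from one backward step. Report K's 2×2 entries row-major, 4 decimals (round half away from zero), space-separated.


BᵀP = [-6.0000 9.0000; 1.0000 -3.0000]
S = R + BᵀPB = [1 0; 0 3/2] + [9.0000 -3.0000; -3.0000 2.0000] = [10.0000 -3.0000; -3.0000 3.5000]
BᵀPA = [51.0000 -24.0000; -13.0000 8.5000]
K = S⁻¹·BᵀPA = [5.3654 -2.2500; 0.8846 0.5000]
A−BK = [-3.1154 0.0000; -1.4808 -0.2500]
AᵀP(A−BK) = [42.8654 -12.7500; -12.7500 6.0000]
P' = Q + AᵀP(A−BK) = [62.8654 -6.7500; -6.7500 8.2500]
tr(P') = 71.1154

5.3654 -2.2500 0.8846 0.5000


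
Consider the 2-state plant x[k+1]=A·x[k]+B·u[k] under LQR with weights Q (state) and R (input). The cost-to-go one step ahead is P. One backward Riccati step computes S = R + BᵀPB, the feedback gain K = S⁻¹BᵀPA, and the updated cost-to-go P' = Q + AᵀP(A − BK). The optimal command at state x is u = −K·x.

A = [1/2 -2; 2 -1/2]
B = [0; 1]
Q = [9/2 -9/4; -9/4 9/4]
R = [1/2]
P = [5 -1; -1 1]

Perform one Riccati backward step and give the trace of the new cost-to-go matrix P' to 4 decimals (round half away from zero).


25.2500

BᵀP = [-1.0000 1.0000]
S = R + BᵀPB = [1/2] + [1.0000] = [1.5000]
BᵀPA = [1.5000 1.5000]
K = S⁻¹·BᵀPA = [1.0000 1.0000]
A−BK = [0.5000 -2.0000; 1.0000 -1.5000]
AᵀP(A−BK) = [1.7500 -3.2500; -3.2500 16.7500]
P' = Q + AᵀP(A−BK) = [6.2500 -5.5000; -5.5000 19.0000]
tr(P') = 25.2500


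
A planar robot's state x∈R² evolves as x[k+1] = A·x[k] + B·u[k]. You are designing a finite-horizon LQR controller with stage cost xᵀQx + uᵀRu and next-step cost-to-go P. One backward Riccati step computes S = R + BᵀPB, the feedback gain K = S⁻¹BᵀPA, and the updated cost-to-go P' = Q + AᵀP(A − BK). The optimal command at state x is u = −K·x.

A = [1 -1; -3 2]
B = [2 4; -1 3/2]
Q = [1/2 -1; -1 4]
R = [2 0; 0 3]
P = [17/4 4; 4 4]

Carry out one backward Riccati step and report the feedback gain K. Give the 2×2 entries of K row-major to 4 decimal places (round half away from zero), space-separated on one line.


BᵀP = [4.5000 4.0000; 23.0000 22.0000]
S = R + BᵀPB = [2 0; 0 3] + [5.0000 24.0000; 24.0000 125.0000] = [7.0000 24.0000; 24.0000 128.0000]
BᵀPA = [-7.5000 3.5000; -43.0000 21.0000]
K = S⁻¹·BᵀPA = [0.2250 -0.1750; -0.3781 0.1969]
A−BK = [2.0625 -1.4375; -2.2078 1.5297]
AᵀP(A−BK) = [1.6781 -1.0969; -1.0969 0.7281]
P' = Q + AᵀP(A−BK) = [2.1781 -2.0969; -2.0969 4.7281]
tr(P') = 6.9063

0.2250 -0.1750 -0.3781 0.1969


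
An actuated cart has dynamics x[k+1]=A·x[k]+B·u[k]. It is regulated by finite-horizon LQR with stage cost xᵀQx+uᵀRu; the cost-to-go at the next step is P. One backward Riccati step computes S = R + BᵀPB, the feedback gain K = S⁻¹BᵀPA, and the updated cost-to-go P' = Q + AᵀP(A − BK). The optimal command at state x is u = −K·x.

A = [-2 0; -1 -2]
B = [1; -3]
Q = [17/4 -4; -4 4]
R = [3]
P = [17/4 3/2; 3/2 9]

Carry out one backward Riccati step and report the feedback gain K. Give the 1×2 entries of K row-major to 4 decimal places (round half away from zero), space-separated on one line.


BᵀP = [-0.2500 -25.5000]
S = R + BᵀPB = [3] + [76.2500] = [79.2500]
BᵀPA = [26.0000 51.0000]
K = S⁻¹·BᵀPA = [0.3281 0.6435]
A−BK = [-2.3281 -0.6435; -0.0158 -0.0694]
AᵀP(A−BK) = [23.4700 7.2681; 7.2681 3.1798]
P' = Q + AᵀP(A−BK) = [27.7200 3.2681; 3.2681 7.1798]
tr(P') = 34.8998

0.3281 0.6435


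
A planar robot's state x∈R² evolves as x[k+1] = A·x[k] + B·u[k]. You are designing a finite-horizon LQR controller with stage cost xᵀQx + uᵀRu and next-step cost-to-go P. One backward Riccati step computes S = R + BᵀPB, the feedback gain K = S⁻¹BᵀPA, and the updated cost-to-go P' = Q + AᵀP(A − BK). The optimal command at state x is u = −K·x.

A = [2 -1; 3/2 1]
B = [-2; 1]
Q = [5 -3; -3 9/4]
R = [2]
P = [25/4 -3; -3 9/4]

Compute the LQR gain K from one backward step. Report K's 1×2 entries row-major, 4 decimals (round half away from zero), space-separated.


BᵀP = [-15.5000 8.2500]
S = R + BᵀPB = [2] + [39.2500] = [41.2500]
BᵀPA = [-18.6250 23.7500]
K = S⁻¹·BᵀPA = [-0.4515 0.5758]
A−BK = [1.0970 0.1515; 1.9515 0.4242]
AᵀP(A−BK) = [3.6530 0.0985; 0.0985 0.8258]
P' = Q + AᵀP(A−BK) = [8.6530 -2.9015; -2.9015 3.0758]
tr(P') = 11.7288

-0.4515 0.5758


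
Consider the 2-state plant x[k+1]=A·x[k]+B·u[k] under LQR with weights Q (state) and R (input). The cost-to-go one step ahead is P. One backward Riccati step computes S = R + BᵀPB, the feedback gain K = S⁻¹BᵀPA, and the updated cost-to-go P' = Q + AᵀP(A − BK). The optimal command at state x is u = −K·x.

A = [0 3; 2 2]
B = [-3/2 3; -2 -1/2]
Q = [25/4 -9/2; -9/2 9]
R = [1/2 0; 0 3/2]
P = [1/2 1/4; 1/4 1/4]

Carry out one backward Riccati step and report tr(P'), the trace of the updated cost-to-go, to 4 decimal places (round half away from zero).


BᵀP = [-1.2500 -0.8750; 1.3750 0.6250]
S = R + BᵀPB = [1/2 0; 0 3/2] + [3.6250 -3.3125; -3.3125 3.8125] = [4.1250 -3.3125; -3.3125 5.3125]
BᵀPA = [-1.7500 -5.5000; 1.2500 5.3750]
K = S⁻¹·BᵀPA = [-0.4713 -1.0432; -0.0586 0.3613]
A−BK = [-0.5312 0.3513; 1.0282 0.0943]
AᵀP(A−BK) = [0.2485 0.2228; 0.2228 0.8204]
P' = Q + AᵀP(A−BK) = [6.4985 -4.2772; -4.2772 9.8204]
tr(P') = 16.3189

16.3189


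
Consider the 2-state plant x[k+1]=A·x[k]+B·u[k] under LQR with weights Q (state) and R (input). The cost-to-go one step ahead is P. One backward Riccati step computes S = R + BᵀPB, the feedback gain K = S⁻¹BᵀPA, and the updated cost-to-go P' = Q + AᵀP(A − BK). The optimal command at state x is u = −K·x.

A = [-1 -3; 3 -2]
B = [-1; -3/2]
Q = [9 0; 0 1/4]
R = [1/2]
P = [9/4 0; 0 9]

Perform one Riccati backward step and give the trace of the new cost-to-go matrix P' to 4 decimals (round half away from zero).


35.6141

BᵀP = [-2.2500 -13.5000]
S = R + BᵀPB = [1/2] + [22.5000] = [23.0000]
BᵀPA = [-38.2500 33.7500]
K = S⁻¹·BᵀPA = [-1.6630 1.4674]
A−BK = [-2.6630 -1.5326; 0.5054 0.2011]
AᵀP(A−BK) = [19.6386 8.8777; 8.8777 6.7255]
P' = Q + AᵀP(A−BK) = [28.6386 8.8777; 8.8777 6.9755]
tr(P') = 35.6141


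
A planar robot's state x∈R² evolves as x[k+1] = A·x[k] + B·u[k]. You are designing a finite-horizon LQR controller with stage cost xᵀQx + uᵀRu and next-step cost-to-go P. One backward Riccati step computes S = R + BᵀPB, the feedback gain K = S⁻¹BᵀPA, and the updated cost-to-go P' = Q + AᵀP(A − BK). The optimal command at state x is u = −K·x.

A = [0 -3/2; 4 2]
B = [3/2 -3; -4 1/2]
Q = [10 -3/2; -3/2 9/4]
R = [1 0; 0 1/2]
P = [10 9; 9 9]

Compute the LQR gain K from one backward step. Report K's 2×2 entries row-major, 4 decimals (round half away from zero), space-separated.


-1.0210 -0.4362 -0.5652 0.2407

BᵀP = [-21.0000 -22.5000; -25.5000 -22.5000]
S = R + BᵀPB = [1 0; 0 1/2] + [58.5000 51.7500; 51.7500 65.2500] = [59.5000 51.7500; 51.7500 65.7500]
BᵀPA = [-90.0000 -13.5000; -90.0000 -6.7500]
K = S⁻¹·BᵀPA = [-1.0210 -0.4362; -0.5652 0.2407]
A−BK = [-0.1641 -0.1237; 0.1985 0.1348]
AᵀP(A−BK) = [1.2398 0.4011; 0.4011 0.2357]
P' = Q + AᵀP(A−BK) = [11.2398 -1.0989; -1.0989 2.4857]
tr(P') = 13.7255


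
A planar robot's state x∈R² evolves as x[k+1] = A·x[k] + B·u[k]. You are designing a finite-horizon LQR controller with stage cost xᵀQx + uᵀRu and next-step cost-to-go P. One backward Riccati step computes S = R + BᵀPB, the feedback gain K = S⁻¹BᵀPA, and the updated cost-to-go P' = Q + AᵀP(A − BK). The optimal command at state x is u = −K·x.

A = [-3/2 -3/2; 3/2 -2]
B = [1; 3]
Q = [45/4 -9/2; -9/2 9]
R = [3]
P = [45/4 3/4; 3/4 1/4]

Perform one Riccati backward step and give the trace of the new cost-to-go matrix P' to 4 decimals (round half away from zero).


32.3929

BᵀP = [13.5000 1.5000]
S = R + BᵀPB = [3] + [18.0000] = [21.0000]
BᵀPA = [-18.0000 -23.2500]
K = S⁻¹·BᵀPA = [-0.8571 -1.1071]
A−BK = [-0.6429 -0.3929; 4.0714 1.3214]
AᵀP(A−BK) = [7.0714 5.1964; 5.1964 5.0714]
P' = Q + AᵀP(A−BK) = [18.3214 0.6964; 0.6964 14.0714]
tr(P') = 32.3929


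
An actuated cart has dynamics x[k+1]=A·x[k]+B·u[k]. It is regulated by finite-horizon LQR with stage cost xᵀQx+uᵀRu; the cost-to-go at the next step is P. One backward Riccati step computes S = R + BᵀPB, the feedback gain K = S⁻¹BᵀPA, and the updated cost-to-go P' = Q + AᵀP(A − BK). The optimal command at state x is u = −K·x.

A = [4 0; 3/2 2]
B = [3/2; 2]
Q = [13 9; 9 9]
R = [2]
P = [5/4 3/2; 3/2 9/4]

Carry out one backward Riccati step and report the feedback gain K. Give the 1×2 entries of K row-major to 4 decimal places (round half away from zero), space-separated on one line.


1.2986 0.5918

BᵀP = [4.8750 6.7500]
S = R + BᵀPB = [2] + [20.8125] = [22.8125]
BᵀPA = [29.6250 13.5000]
K = S⁻¹·BᵀPA = [1.2986 0.5918]
A−BK = [2.0521 -0.8877; -1.0973 0.8164]
AᵀP(A−BK) = [4.5906 1.2185; 1.2185 1.0110]
P' = Q + AᵀP(A−BK) = [17.5906 10.2185; 10.2185 10.0110]
tr(P') = 27.6015


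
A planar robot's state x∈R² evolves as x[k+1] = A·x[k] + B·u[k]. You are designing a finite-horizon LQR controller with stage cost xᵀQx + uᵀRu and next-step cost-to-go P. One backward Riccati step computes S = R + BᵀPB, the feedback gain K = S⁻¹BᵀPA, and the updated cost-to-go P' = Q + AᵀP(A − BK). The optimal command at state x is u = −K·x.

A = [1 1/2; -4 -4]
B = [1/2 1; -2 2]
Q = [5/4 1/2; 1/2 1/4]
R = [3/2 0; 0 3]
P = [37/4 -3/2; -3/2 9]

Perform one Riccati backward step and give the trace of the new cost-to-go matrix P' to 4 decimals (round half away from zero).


BᵀP = [7.6250 -18.7500; 6.2500 16.5000]
S = R + BᵀPB = [3/2 0; 0 3] + [41.3125 -29.8750; -29.8750 39.2500] = [42.8125 -29.8750; -29.8750 42.2500]
BᵀPA = [82.6250 78.8125; -59.7500 -62.8750]
K = S⁻¹·BᵀPA = [1.8617 1.5840; -0.0978 -0.3681]
A−BK = [0.1670 0.0761; -0.0810 -0.0958]
AᵀP(A−BK) = [5.5850 4.7520; 4.7520 4.3281]
P' = Q + AᵀP(A−BK) = [6.8350 5.2520; 5.2520 4.5781]
tr(P') = 11.4131

11.4131


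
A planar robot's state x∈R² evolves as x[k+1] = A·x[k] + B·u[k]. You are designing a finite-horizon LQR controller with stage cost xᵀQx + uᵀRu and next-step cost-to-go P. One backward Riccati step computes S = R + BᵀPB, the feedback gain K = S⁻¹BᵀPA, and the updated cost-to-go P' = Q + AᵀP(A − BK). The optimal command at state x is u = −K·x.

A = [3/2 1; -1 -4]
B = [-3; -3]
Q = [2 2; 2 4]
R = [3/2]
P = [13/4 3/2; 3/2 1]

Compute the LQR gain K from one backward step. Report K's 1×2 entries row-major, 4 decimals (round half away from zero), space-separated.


-0.2079 0.2360

BᵀP = [-14.2500 -7.5000]
S = R + BᵀPB = [3/2] + [65.2500] = [66.7500]
BᵀPA = [-13.8750 15.7500]
K = S⁻¹·BᵀPA = [-0.2079 0.2360]
A−BK = [0.8764 1.7079; -1.6236 -3.2921]
AᵀP(A−BK) = [0.9284 1.6489; 1.6489 3.5337]
P' = Q + AᵀP(A−BK) = [2.9284 3.6489; 3.6489 7.5337]
tr(P') = 10.4621


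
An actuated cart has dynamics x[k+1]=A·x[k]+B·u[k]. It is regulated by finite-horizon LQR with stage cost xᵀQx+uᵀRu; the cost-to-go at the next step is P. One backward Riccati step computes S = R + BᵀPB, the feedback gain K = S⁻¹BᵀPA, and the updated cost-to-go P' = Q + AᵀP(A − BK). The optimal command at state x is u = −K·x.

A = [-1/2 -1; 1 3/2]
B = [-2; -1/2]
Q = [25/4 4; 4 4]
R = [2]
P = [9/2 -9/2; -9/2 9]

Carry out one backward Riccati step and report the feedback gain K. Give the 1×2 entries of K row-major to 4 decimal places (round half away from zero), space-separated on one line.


BᵀP = [-6.7500 4.5000]
S = R + BᵀPB = [2] + [11.2500] = [13.2500]
BᵀPA = [7.8750 13.5000]
K = S⁻¹·BᵀPA = [0.5943 1.0189]
A−BK = [0.6887 1.0377; 1.2972 2.0094]
AᵀP(A−BK) = [9.9446 15.6014; 15.6014 24.4953]
P' = Q + AᵀP(A−BK) = [16.1946 19.6014; 19.6014 28.4953]
tr(P') = 44.6899

0.5943 1.0189


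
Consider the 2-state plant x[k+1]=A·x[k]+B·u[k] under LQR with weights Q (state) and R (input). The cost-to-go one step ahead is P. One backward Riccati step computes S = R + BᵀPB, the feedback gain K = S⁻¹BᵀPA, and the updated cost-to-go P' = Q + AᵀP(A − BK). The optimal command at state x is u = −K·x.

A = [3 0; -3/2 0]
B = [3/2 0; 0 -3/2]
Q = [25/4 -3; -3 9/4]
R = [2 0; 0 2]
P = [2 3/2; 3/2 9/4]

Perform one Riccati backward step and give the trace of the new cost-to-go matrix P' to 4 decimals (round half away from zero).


BᵀP = [3.0000 2.2500; -2.2500 -3.3750]
S = R + BᵀPB = [2 0; 0 2] + [4.5000 -3.3750; -3.3750 5.0625] = [6.5000 -3.3750; -3.3750 7.0625]
BᵀPA = [5.6250 0.0000; -1.6875 0.0000]
K = S⁻¹·BᵀPA = [0.9860 0.0000; 0.2322 0.0000]
A−BK = [1.5211 0.0000; -1.1517 0.0000]
AᵀP(A−BK) = [4.4083 0.0000; 0.0000 0.0000]
P' = Q + AᵀP(A−BK) = [10.6583 -3.0000; -3.0000 2.2500]
tr(P') = 12.9083

12.9083


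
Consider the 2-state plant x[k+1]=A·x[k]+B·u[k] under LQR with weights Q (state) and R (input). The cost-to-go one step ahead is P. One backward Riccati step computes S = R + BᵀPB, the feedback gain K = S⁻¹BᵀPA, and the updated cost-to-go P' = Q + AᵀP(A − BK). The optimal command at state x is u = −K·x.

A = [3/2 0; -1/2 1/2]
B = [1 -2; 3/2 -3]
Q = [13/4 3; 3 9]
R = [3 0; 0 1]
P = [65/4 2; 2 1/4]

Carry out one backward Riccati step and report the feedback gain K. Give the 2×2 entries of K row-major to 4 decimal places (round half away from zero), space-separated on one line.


BᵀP = [19.2500 2.3750; -38.5000 -4.7500]
S = R + BᵀPB = [3 0; 0 1] + [22.8125 -45.6250; -45.6250 91.2500] = [25.8125 -45.6250; -45.6250 92.2500]
BᵀPA = [27.6875 1.1875; -55.3750 -2.3750]
K = S⁻¹·BᵀPA = [0.0924 0.0040; -0.5546 -0.0238]
A−BK = [0.2985 -0.0515; -2.3023 0.4227]
AᵀP(A−BK) = [0.3573 0.0107; 0.0107 0.0013]
P' = Q + AᵀP(A−BK) = [3.6073 3.0107; 3.0107 9.0013]
tr(P') = 12.6086

0.0924 0.0040 -0.5546 -0.0238


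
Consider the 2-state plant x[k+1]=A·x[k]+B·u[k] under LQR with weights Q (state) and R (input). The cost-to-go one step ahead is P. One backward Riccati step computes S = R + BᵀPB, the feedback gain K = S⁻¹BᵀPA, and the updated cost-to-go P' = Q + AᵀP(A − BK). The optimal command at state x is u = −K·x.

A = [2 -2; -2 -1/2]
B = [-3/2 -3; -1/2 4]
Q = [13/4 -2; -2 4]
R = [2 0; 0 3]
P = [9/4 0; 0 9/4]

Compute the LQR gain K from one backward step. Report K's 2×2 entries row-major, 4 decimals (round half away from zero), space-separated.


-0.2129 0.9107 -0.5114 0.0654

BᵀP = [-3.3750 -1.1250; -6.7500 9.0000]
S = R + BᵀPB = [2 0; 0 3] + [5.6250 5.6250; 5.6250 56.2500] = [7.6250 5.6250; 5.6250 59.2500]
BᵀPA = [-4.5000 7.3125; -31.5000 9.0000]
K = S⁻¹·BᵀPA = [-0.2129 0.9107; -0.5114 0.0654]
A−BK = [0.1464 -0.4376; -0.0607 -0.3064]
AᵀP(A−BK) = [0.9318 -0.5904; -0.5904 2.3138]
P' = Q + AᵀP(A−BK) = [4.1818 -2.5904; -2.5904 6.3138]
tr(P') = 10.4956


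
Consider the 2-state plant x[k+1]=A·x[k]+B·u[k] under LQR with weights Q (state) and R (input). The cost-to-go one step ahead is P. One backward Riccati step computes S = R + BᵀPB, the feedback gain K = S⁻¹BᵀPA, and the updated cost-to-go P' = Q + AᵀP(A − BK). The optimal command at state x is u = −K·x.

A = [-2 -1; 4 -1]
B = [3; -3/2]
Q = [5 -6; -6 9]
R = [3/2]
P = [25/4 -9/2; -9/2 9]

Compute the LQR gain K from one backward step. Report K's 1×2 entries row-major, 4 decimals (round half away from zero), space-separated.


-1.3418 0.0127

BᵀP = [25.5000 -27.0000]
S = R + BᵀPB = [3/2] + [117.0000] = [118.5000]
BᵀPA = [-159.0000 1.5000]
K = S⁻¹·BᵀPA = [-1.3418 0.0127]
A−BK = [2.0253 -1.0380; 1.9873 -0.9810]
AᵀP(A−BK) = [27.6582 -12.4873; -12.4873 6.2310]
P' = Q + AᵀP(A−BK) = [32.6582 -18.4873; -18.4873 15.2310]
tr(P') = 47.8892


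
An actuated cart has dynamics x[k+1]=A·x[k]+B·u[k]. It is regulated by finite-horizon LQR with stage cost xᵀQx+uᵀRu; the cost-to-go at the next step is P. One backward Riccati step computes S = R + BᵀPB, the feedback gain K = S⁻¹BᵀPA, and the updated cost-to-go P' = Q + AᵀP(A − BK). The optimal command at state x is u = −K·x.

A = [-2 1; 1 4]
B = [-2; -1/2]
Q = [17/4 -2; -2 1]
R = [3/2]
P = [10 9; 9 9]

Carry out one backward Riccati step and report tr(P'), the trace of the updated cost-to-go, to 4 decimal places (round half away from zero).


20.5658

BᵀP = [-24.5000 -22.5000]
S = R + BᵀPB = [3/2] + [60.2500] = [61.7500]
BᵀPA = [26.5000 -114.5000]
K = S⁻¹·BᵀPA = [0.4291 -1.8543]
A−BK = [-1.1417 -2.7085; 1.2146 3.0729]
AᵀP(A−BK) = [1.6275 2.1377; 2.1377 13.6883]
P' = Q + AᵀP(A−BK) = [5.8775 0.1377; 0.1377 14.6883]
tr(P') = 20.5658
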